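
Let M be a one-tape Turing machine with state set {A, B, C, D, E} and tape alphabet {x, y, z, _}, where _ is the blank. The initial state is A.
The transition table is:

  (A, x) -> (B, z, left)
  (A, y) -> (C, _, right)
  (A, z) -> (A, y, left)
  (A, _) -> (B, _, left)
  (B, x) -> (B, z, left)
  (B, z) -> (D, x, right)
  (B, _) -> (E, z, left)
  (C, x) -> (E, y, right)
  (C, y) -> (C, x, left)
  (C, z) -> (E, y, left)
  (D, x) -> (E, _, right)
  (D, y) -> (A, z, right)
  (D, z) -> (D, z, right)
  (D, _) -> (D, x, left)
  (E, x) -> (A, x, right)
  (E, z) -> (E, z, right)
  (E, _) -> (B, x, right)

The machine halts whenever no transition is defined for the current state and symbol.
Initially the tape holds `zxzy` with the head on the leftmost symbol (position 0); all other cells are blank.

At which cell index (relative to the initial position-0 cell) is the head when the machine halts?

3

state=A head=0 tape=___[z]xzy   (A,z)→(A,y,left)
state=A head=-1 tape=__[_]yxzy   (A,_)→(B,_,left)
state=B head=-2 tape=_[_]_yxzy   (B,_)→(E,z,left)
state=E head=-3 tape=[_]z_yxzy   (E,_)→(B,x,right)
state=B head=-2 tape=x[z]_yxzy   (B,z)→(D,x,right)
state=D head=-1 tape=xx[_]yxzy   (D,_)→(D,x,left)
state=D head=-2 tape=x[x]xyxzy   (D,x)→(E,_,right)
state=E head=-1 tape=x_[x]yxzy   (E,x)→(A,x,right)
state=A head=0 tape=x_x[y]xzy   (A,y)→(C,_,right)
state=C head=1 tape=x_x_[x]zy   (C,x)→(E,y,right)
state=E head=2 tape=x_x_y[z]y   (E,z)→(E,z,right)
state=E head=3 tape=x_x_yz[y]
At halt the head is at cell 3.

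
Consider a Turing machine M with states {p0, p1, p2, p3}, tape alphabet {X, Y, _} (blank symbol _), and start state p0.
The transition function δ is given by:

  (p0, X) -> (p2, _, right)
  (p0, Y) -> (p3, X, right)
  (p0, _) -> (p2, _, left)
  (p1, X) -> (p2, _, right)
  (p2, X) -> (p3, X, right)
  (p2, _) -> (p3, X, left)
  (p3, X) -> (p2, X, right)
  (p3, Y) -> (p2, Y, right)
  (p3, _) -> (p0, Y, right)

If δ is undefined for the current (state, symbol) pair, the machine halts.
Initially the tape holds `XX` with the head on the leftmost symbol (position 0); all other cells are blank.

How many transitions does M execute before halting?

4

p0 | [X]X__   read X → write _, move right, go to p2
p2 | _[X]__   read X → write X, move right, go to p3
p3 | _X[_]_   read _ → write Y, move right, go to p0
p0 | _XY[_]   read _ → write _, move left, go to p2
p2 | _X[Y]_
M halts after 4 transitions.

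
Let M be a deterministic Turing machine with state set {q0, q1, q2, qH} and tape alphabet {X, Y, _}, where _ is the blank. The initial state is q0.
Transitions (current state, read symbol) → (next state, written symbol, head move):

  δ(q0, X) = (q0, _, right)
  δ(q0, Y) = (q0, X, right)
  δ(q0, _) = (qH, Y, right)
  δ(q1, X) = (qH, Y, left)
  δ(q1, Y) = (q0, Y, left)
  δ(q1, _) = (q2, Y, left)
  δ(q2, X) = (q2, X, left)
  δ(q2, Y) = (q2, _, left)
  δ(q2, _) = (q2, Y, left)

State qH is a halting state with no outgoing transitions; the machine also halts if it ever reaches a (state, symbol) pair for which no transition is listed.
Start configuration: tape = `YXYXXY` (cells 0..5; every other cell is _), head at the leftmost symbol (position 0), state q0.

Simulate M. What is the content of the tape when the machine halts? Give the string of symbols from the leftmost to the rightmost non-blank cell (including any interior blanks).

state=q0 head=0 tape=[Y]XYXXY__   (q0,Y)→(q0,X,right)
state=q0 head=1 tape=X[X]YXXY__   (q0,X)→(q0,_,right)
state=q0 head=2 tape=X_[Y]XXY__   (q0,Y)→(q0,X,right)
state=q0 head=3 tape=X_X[X]XY__   (q0,X)→(q0,_,right)
state=q0 head=4 tape=X_X_[X]Y__   (q0,X)→(q0,_,right)
state=q0 head=5 tape=X_X__[Y]__   (q0,Y)→(q0,X,right)
state=q0 head=6 tape=X_X__X[_]_   (q0,_)→(qH,Y,right)
state=qH head=7 tape=X_X__XY[_]
The non-blank tape span at halt is X_X__XY.

X_X__XY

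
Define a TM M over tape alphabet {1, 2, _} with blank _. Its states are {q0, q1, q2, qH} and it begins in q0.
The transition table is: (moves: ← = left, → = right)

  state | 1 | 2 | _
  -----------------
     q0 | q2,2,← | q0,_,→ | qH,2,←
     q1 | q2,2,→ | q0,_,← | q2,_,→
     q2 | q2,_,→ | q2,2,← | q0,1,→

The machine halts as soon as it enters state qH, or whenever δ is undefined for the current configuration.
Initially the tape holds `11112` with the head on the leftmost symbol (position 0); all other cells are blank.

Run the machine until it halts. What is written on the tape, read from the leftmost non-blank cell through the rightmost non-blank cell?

q0 | _[1]1112_   read 1 → write 2, move ←, go to q2
q2 | [_]21112_   read _ → write 1, move →, go to q0
q0 | 1[2]1112_   read 2 → write _, move →, go to q0
q0 | 1_[1]112_   read 1 → write 2, move ←, go to q2
q2 | 1[_]2112_   read _ → write 1, move →, go to q0
q0 | 11[2]112_   read 2 → write _, move →, go to q0
q0 | 11_[1]12_   read 1 → write 2, move ←, go to q2
q2 | 11[_]212_   read _ → write 1, move →, go to q0
q0 | 111[2]12_   read 2 → write _, move →, go to q0
q0 | 111_[1]2_   read 1 → write 2, move ←, go to q2
q2 | 111[_]22_   read _ → write 1, move →, go to q0
q0 | 1111[2]2_   read 2 → write _, move →, go to q0
q0 | 1111_[2]_   read 2 → write _, move →, go to q0
q0 | 1111__[_]   read _ → write 2, move ←, go to qH
qH | 1111_[_]2
The non-blank tape span at halt is 1111__2.

1111__2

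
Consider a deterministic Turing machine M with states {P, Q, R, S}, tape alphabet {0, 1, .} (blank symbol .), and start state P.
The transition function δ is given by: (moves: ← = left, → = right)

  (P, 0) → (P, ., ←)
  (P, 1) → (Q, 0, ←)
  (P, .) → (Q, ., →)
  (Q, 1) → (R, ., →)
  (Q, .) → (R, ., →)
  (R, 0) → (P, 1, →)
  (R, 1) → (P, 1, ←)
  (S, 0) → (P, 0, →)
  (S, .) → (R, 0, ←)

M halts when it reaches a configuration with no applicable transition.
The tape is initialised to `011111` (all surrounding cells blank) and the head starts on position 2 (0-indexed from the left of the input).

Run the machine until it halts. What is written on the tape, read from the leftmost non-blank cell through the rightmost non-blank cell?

0....1

P | 01[1]111...   read 1 → write 0, move ←, go to Q
Q | 0[1]0111...   read 1 → write ., move →, go to R
R | 0.[0]111...   read 0 → write 1, move →, go to P
P | 0.1[1]11...   read 1 → write 0, move ←, go to Q
Q | 0.[1]011...   read 1 → write ., move →, go to R
R | 0..[0]11...   read 0 → write 1, move →, go to P
P | 0..1[1]1...   read 1 → write 0, move ←, go to Q
Q | 0..[1]01...   read 1 → write ., move →, go to R
R | 0...[0]1...   read 0 → write 1, move →, go to P
P | 0...1[1]...   read 1 → write 0, move ←, go to Q
Q | 0...[1]0...   read 1 → write ., move →, go to R
R | 0....[0]...   read 0 → write 1, move →, go to P
P | 0....1[.]..   read . → write ., move →, go to Q
Q | 0....1.[.].   read . → write ., move →, go to R
R | 0....1..[.]
The non-blank tape span at halt is 0....1.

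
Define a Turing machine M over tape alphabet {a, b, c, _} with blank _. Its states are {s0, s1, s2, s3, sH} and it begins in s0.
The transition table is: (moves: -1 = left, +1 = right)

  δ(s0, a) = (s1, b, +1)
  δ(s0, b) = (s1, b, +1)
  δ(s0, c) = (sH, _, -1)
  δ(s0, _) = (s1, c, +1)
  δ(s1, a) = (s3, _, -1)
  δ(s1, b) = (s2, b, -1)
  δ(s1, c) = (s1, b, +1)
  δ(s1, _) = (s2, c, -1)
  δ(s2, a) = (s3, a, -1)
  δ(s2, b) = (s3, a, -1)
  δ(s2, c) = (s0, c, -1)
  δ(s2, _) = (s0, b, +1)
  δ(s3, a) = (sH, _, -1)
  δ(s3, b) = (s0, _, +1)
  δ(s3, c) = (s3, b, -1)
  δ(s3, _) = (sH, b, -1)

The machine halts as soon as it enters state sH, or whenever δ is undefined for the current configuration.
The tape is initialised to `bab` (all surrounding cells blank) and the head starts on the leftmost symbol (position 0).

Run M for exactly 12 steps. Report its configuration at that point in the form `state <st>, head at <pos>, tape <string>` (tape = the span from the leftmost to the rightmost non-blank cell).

state=s0 head=0 tape=__[b]ab   (s0,b)→(s1,b,+1)
state=s1 head=1 tape=__b[a]b   (s1,a)→(s3,_,-1)
state=s3 head=0 tape=__[b]_b   (s3,b)→(s0,_,+1)
state=s0 head=1 tape=___[_]b   (s0,_)→(s1,c,+1)
state=s1 head=2 tape=___c[b]   (s1,b)→(s2,b,-1)
state=s2 head=1 tape=___[c]b   (s2,c)→(s0,c,-1)
state=s0 head=0 tape=__[_]cb   (s0,_)→(s1,c,+1)
state=s1 head=1 tape=__c[c]b   (s1,c)→(s1,b,+1)
state=s1 head=2 tape=__cb[b]   (s1,b)→(s2,b,-1)
state=s2 head=1 tape=__c[b]b   (s2,b)→(s3,a,-1)
state=s3 head=0 tape=__[c]ab   (s3,c)→(s3,b,-1)
state=s3 head=-1 tape=_[_]bab   (s3,_)→(sH,b,-1)
state=sH head=-2 tape=[_]bbab
After 12 steps: state sH, head at -2, tape bbab.

state sH, head at -2, tape bbab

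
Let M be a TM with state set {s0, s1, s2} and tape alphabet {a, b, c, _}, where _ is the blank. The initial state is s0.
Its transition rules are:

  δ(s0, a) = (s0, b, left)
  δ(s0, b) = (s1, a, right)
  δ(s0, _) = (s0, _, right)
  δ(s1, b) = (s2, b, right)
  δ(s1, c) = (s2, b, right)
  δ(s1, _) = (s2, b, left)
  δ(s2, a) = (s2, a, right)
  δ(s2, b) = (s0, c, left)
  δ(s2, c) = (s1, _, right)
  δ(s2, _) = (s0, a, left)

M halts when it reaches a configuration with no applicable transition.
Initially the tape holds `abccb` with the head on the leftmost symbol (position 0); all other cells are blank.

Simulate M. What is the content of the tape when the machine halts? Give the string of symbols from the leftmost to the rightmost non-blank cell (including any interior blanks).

ab_aaa

s0 | _[a]bccb_   read a → write b, move left, go to s0
s0 | [_]bbccb_   read _ → write _, move right, go to s0
s0 | _[b]bccb_   read b → write a, move right, go to s1
s1 | _a[b]ccb_   read b → write b, move right, go to s2
s2 | _ab[c]cb_   read c → write _, move right, go to s1
s1 | _ab_[c]b_   read c → write b, move right, go to s2
s2 | _ab_b[b]_   read b → write c, move left, go to s0
s0 | _ab_[b]c_   read b → write a, move right, go to s1
s1 | _ab_a[c]_   read c → write b, move right, go to s2
s2 | _ab_ab[_]   read _ → write a, move left, go to s0
s0 | _ab_a[b]a   read b → write a, move right, go to s1
s1 | _ab_aa[a]
The non-blank tape span at halt is ab_aaa.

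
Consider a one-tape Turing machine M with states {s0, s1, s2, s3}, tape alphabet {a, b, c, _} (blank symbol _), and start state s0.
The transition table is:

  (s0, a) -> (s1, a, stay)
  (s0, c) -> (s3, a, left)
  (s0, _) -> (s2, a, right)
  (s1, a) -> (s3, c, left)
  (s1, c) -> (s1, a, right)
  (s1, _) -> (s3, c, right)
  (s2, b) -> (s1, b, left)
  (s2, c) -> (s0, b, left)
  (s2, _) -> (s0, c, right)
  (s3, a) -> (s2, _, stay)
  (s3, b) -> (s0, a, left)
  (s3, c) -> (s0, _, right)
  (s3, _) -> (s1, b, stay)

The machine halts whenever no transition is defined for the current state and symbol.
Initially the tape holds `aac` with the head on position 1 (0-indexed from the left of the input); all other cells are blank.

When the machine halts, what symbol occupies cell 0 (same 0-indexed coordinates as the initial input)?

b

s0 | a[a]c   read a → write a, move stay, go to s1
s1 | a[a]c   read a → write c, move left, go to s3
s3 | [a]cc   read a → write _, move stay, go to s2
s2 | [_]cc   read _ → write c, move right, go to s0
s0 | c[c]c   read c → write a, move left, go to s3
s3 | [c]ac   read c → write _, move right, go to s0
s0 | _[a]c   read a → write a, move stay, go to s1
s1 | _[a]c   read a → write c, move left, go to s3
s3 | [_]cc   read _ → write b, move stay, go to s1
s1 | [b]cc
Cell 0 holds b when M halts.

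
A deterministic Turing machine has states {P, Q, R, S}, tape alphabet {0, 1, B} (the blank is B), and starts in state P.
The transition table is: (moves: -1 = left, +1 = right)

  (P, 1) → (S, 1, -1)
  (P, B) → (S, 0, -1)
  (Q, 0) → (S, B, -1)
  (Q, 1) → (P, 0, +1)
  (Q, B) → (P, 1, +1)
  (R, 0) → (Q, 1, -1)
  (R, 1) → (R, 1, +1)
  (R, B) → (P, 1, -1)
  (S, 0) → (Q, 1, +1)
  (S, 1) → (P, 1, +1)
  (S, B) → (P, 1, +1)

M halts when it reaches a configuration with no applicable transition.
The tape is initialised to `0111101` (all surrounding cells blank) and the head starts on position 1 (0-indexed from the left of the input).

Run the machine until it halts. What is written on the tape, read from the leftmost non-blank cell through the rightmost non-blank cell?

state=P head=1 tape=0[1]11101   (P,1)→(S,1,-1)
state=S head=0 tape=[0]111101   (S,0)→(Q,1,+1)
state=Q head=1 tape=1[1]11101   (Q,1)→(P,0,+1)
state=P head=2 tape=10[1]1101   (P,1)→(S,1,-1)
state=S head=1 tape=1[0]11101   (S,0)→(Q,1,+1)
state=Q head=2 tape=11[1]1101   (Q,1)→(P,0,+1)
state=P head=3 tape=110[1]101   (P,1)→(S,1,-1)
state=S head=2 tape=11[0]1101   (S,0)→(Q,1,+1)
state=Q head=3 tape=111[1]101   (Q,1)→(P,0,+1)
state=P head=4 tape=1110[1]01   (P,1)→(S,1,-1)
state=S head=3 tape=111[0]101   (S,0)→(Q,1,+1)
state=Q head=4 tape=1111[1]01   (Q,1)→(P,0,+1)
state=P head=5 tape=11110[0]1
The non-blank tape span at halt is 1111001.

1111001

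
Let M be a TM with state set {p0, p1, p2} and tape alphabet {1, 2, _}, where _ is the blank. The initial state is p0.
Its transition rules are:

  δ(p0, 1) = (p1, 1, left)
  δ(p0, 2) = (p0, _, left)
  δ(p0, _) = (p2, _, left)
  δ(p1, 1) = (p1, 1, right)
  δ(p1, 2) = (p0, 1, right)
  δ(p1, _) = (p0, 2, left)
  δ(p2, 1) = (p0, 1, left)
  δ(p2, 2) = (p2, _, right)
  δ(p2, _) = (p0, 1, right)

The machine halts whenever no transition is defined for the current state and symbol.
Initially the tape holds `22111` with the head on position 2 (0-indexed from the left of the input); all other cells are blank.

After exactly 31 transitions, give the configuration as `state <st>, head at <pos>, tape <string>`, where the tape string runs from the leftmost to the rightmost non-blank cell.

state p1, head at 5, tape 21111112

state=p0 head=2 tape=22[1]11___   (p0,1)→(p1,1,left)
state=p1 head=1 tape=2[2]111___   (p1,2)→(p0,1,right)
state=p0 head=2 tape=21[1]11___   (p0,1)→(p1,1,left)
state=p1 head=1 tape=2[1]111___   (p1,1)→(p1,1,right)
state=p1 head=2 tape=21[1]11___   (p1,1)→(p1,1,right)
state=p1 head=3 tape=211[1]1___   (p1,1)→(p1,1,right)
state=p1 head=4 tape=2111[1]___   (p1,1)→(p1,1,right)
state=p1 head=5 tape=21111[_]__   (p1,_)→(p0,2,left)
state=p0 head=4 tape=2111[1]2__   (p0,1)→(p1,1,left)
state=p1 head=3 tape=211[1]12__   (p1,1)→(p1,1,right)
state=p1 head=4 tape=2111[1]2__   (p1,1)→(p1,1,right)
state=p1 head=5 tape=21111[2]__   (p1,2)→(p0,1,right)
state=p0 head=6 tape=211111[_]_   (p0,_)→(p2,_,left)
state=p2 head=5 tape=21111[1]__   (p2,1)→(p0,1,left)
state=p0 head=4 tape=2111[1]1__   (p0,1)→(p1,1,left)
state=p1 head=3 tape=211[1]11__   (p1,1)→(p1,1,right)
state=p1 head=4 tape=2111[1]1__   (p1,1)→(p1,1,right)
state=p1 head=5 tape=21111[1]__   (p1,1)→(p1,1,right)
state=p1 head=6 tape=211111[_]_   (p1,_)→(p0,2,left)
state=p0 head=5 tape=21111[1]2_   (p0,1)→(p1,1,left)
state=p1 head=4 tape=2111[1]12_   (p1,1)→(p1,1,right)
state=p1 head=5 tape=21111[1]2_   (p1,1)→(p1,1,right)
state=p1 head=6 tape=211111[2]_   (p1,2)→(p0,1,right)
state=p0 head=7 tape=2111111[_]   (p0,_)→(p2,_,left)
state=p2 head=6 tape=211111[1]_   (p2,1)→(p0,1,left)
state=p0 head=5 tape=21111[1]1_   (p0,1)→(p1,1,left)
state=p1 head=4 tape=2111[1]11_   (p1,1)→(p1,1,right)
state=p1 head=5 tape=21111[1]1_   (p1,1)→(p1,1,right)
state=p1 head=6 tape=211111[1]_   (p1,1)→(p1,1,right)
state=p1 head=7 tape=2111111[_]   (p1,_)→(p0,2,left)
state=p0 head=6 tape=211111[1]2   (p0,1)→(p1,1,left)
state=p1 head=5 tape=21111[1]12
After 31 steps: state p1, head at 5, tape 21111112.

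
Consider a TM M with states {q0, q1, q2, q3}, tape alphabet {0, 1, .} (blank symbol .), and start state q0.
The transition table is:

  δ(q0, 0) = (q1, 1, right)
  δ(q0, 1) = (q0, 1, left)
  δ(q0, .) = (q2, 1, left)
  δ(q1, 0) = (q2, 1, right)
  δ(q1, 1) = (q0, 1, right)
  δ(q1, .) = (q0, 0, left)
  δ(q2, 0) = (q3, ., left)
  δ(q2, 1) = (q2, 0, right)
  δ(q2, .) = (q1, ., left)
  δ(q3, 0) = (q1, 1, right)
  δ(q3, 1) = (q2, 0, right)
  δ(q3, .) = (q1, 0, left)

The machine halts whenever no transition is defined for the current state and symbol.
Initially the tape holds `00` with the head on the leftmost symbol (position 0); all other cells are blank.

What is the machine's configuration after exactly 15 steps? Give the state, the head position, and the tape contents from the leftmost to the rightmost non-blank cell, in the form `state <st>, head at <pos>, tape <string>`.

state=q0 head=0 tape=[0]0...   (q0,0)→(q1,1,right)
state=q1 head=1 tape=1[0]...   (q1,0)→(q2,1,right)
state=q2 head=2 tape=11[.]..   (q2,.)→(q1,.,left)
state=q1 head=1 tape=1[1]...   (q1,1)→(q0,1,right)
state=q0 head=2 tape=11[.]..   (q0,.)→(q2,1,left)
state=q2 head=1 tape=1[1]1..   (q2,1)→(q2,0,right)
state=q2 head=2 tape=10[1]..   (q2,1)→(q2,0,right)
state=q2 head=3 tape=100[.].   (q2,.)→(q1,.,left)
state=q1 head=2 tape=10[0]..   (q1,0)→(q2,1,right)
state=q2 head=3 tape=101[.].   (q2,.)→(q1,.,left)
state=q1 head=2 tape=10[1]..   (q1,1)→(q0,1,right)
state=q0 head=3 tape=101[.].   (q0,.)→(q2,1,left)
state=q2 head=2 tape=10[1]1.   (q2,1)→(q2,0,right)
state=q2 head=3 tape=100[1].   (q2,1)→(q2,0,right)
state=q2 head=4 tape=1000[.]   (q2,.)→(q1,.,left)
state=q1 head=3 tape=100[0].
After 15 steps: state q1, head at 3, tape 1000.

state q1, head at 3, tape 1000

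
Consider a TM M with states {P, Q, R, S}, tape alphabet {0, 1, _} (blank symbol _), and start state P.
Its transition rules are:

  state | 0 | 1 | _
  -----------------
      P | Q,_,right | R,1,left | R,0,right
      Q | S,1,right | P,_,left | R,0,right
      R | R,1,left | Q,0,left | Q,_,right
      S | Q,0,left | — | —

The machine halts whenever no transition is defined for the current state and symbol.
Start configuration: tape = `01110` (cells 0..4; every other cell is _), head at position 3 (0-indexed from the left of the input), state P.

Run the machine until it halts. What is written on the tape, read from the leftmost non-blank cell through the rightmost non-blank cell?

state=P head=3 tape=011[1]0_   (P,1)→(R,1,left)
state=R head=2 tape=01[1]10_   (R,1)→(Q,0,left)
state=Q head=1 tape=0[1]010_   (Q,1)→(P,_,left)
state=P head=0 tape=[0]_010_   (P,0)→(Q,_,right)
state=Q head=1 tape=_[_]010_   (Q,_)→(R,0,right)
state=R head=2 tape=_0[0]10_   (R,0)→(R,1,left)
state=R head=1 tape=_[0]110_   (R,0)→(R,1,left)
state=R head=0 tape=[_]1110_   (R,_)→(Q,_,right)
state=Q head=1 tape=_[1]110_   (Q,1)→(P,_,left)
state=P head=0 tape=[_]_110_   (P,_)→(R,0,right)
state=R head=1 tape=0[_]110_   (R,_)→(Q,_,right)
state=Q head=2 tape=0_[1]10_   (Q,1)→(P,_,left)
state=P head=1 tape=0[_]_10_   (P,_)→(R,0,right)
state=R head=2 tape=00[_]10_   (R,_)→(Q,_,right)
state=Q head=3 tape=00_[1]0_   (Q,1)→(P,_,left)
state=P head=2 tape=00[_]_0_   (P,_)→(R,0,right)
state=R head=3 tape=000[_]0_   (R,_)→(Q,_,right)
state=Q head=4 tape=000_[0]_   (Q,0)→(S,1,right)
state=S head=5 tape=000_1[_]
The non-blank tape span at halt is 000_1.

000_1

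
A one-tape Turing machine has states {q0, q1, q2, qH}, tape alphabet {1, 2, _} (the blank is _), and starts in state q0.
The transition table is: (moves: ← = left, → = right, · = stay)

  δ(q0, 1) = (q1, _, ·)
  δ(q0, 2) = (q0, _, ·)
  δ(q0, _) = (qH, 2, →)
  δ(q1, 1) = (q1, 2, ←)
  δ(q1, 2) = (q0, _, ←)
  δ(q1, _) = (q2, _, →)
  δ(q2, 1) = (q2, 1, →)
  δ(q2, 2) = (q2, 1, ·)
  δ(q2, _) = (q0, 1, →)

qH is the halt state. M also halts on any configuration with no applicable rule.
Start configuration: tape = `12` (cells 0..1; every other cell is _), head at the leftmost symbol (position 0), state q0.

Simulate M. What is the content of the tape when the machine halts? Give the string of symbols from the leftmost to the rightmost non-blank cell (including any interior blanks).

q0 | [1]2___   read 1 → write _, move ·, go to q1
q1 | [_]2___   read _ → write _, move →, go to q2
q2 | _[2]___   read 2 → write 1, move ·, go to q2
q2 | _[1]___   read 1 → write 1, move →, go to q2
q2 | _1[_]__   read _ → write 1, move →, go to q0
q0 | _11[_]_   read _ → write 2, move →, go to qH
qH | _112[_]
The non-blank tape span at halt is 112.

112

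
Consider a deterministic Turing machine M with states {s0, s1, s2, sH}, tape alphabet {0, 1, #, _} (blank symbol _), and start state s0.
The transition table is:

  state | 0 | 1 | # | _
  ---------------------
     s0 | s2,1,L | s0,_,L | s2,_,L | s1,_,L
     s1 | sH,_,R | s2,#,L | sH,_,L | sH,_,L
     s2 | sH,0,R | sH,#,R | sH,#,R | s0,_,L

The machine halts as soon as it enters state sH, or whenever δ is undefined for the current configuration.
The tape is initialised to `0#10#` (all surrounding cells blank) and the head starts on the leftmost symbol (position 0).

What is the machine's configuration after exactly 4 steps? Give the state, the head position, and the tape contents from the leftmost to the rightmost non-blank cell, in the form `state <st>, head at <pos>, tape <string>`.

state=s0 head=0 tape=____[0]#10#   (s0,0)→(s2,1,L)
state=s2 head=-1 tape=___[_]1#10#   (s2,_)→(s0,_,L)
state=s0 head=-2 tape=__[_]_1#10#   (s0,_)→(s1,_,L)
state=s1 head=-3 tape=_[_]__1#10#   (s1,_)→(sH,_,L)
state=sH head=-4 tape=[_]___1#10#
After 4 steps: state sH, head at -4, tape 1#10#.

state sH, head at -4, tape 1#10#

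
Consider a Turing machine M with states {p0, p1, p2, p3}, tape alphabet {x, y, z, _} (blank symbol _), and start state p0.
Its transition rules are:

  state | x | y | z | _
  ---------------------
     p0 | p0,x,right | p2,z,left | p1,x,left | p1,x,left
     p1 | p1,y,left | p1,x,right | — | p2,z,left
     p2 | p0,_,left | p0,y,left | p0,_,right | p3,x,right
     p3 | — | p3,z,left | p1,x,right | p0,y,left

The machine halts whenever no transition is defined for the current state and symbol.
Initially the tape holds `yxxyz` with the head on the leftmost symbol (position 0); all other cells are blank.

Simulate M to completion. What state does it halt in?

p1

p0 | _____[y]xxyz   read y → write z, move left, go to p2
p2 | ____[_]zxxyz   read _ → write x, move right, go to p3
p3 | ____x[z]xxyz   read z → write x, move right, go to p1
p1 | ____xx[x]xyz   read x → write y, move left, go to p1
p1 | ____x[x]yxyz   read x → write y, move left, go to p1
p1 | ____[x]yyxyz   read x → write y, move left, go to p1
p1 | ___[_]yyyxyz   read _ → write z, move left, go to p2
p2 | __[_]zyyyxyz   read _ → write x, move right, go to p3
p3 | __x[z]yyyxyz   read z → write x, move right, go to p1
p1 | __xx[y]yyxyz   read y → write x, move right, go to p1
p1 | __xxx[y]yxyz   read y → write x, move right, go to p1
p1 | __xxxx[y]xyz   read y → write x, move right, go to p1
p1 | __xxxxx[x]yz   read x → write y, move left, go to p1
p1 | __xxxx[x]yyz   read x → write y, move left, go to p1
p1 | __xxx[x]yyyz   read x → write y, move left, go to p1
p1 | __xx[x]yyyyz   read x → write y, move left, go to p1
p1 | __x[x]yyyyyz   read x → write y, move left, go to p1
p1 | __[x]yyyyyyz   read x → write y, move left, go to p1
p1 | _[_]yyyyyyyz   read _ → write z, move left, go to p2
p2 | [_]zyyyyyyyz   read _ → write x, move right, go to p3
p3 | x[z]yyyyyyyz   read z → write x, move right, go to p1
p1 | xx[y]yyyyyyz   read y → write x, move right, go to p1
p1 | xxx[y]yyyyyz   read y → write x, move right, go to p1
p1 | xxxx[y]yyyyz   read y → write x, move right, go to p1
p1 | xxxxx[y]yyyz   read y → write x, move right, go to p1
p1 | xxxxxx[y]yyz   read y → write x, move right, go to p1
p1 | xxxxxxx[y]yz   read y → write x, move right, go to p1
p1 | xxxxxxxx[y]z   read y → write x, move right, go to p1
p1 | xxxxxxxxx[z]
No transition is defined for (p1, z); M halts in state p1.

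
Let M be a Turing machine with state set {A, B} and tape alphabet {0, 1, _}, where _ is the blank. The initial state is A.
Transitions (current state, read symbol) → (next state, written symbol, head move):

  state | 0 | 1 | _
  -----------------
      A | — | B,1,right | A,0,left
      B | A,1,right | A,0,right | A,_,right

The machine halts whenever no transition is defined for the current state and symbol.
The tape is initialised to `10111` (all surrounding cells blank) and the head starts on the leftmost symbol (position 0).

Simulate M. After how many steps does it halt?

state=A head=0 tape=[1]0111__   (A,1)→(B,1,right)
state=B head=1 tape=1[0]111__   (B,0)→(A,1,right)
state=A head=2 tape=11[1]11__   (A,1)→(B,1,right)
state=B head=3 tape=111[1]1__   (B,1)→(A,0,right)
state=A head=4 tape=1110[1]__   (A,1)→(B,1,right)
state=B head=5 tape=11101[_]_   (B,_)→(A,_,right)
state=A head=6 tape=11101_[_]   (A,_)→(A,0,left)
state=A head=5 tape=11101[_]0   (A,_)→(A,0,left)
state=A head=4 tape=1110[1]00   (A,1)→(B,1,right)
state=B head=5 tape=11101[0]0   (B,0)→(A,1,right)
state=A head=6 tape=111011[0]
M halts after 10 transitions.

10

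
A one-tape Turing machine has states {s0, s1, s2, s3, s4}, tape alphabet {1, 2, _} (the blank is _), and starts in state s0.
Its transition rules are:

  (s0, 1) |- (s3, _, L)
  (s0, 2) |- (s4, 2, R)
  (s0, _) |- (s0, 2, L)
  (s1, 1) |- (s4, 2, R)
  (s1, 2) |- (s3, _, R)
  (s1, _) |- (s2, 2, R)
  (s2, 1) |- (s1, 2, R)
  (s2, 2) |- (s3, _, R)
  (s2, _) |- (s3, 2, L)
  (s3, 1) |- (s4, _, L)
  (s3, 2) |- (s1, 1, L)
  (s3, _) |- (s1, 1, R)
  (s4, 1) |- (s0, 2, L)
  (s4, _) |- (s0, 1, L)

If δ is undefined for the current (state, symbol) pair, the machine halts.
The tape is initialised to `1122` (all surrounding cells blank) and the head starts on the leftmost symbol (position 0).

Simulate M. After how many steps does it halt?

state=s0 head=0 tape=_[1]122__   (s0,1)→(s3,_,L)
state=s3 head=-1 tape=[_]_122__   (s3,_)→(s1,1,R)
state=s1 head=0 tape=1[_]122__   (s1,_)→(s2,2,R)
state=s2 head=1 tape=12[1]22__   (s2,1)→(s1,2,R)
state=s1 head=2 tape=122[2]2__   (s1,2)→(s3,_,R)
state=s3 head=3 tape=122_[2]__   (s3,2)→(s1,1,L)
state=s1 head=2 tape=122[_]1__   (s1,_)→(s2,2,R)
state=s2 head=3 tape=1222[1]__   (s2,1)→(s1,2,R)
state=s1 head=4 tape=12222[_]_   (s1,_)→(s2,2,R)
state=s2 head=5 tape=122222[_]   (s2,_)→(s3,2,L)
state=s3 head=4 tape=12222[2]2   (s3,2)→(s1,1,L)
state=s1 head=3 tape=1222[2]12   (s1,2)→(s3,_,R)
state=s3 head=4 tape=1222_[1]2   (s3,1)→(s4,_,L)
state=s4 head=3 tape=1222[_]_2   (s4,_)→(s0,1,L)
state=s0 head=2 tape=122[2]1_2   (s0,2)→(s4,2,R)
state=s4 head=3 tape=1222[1]_2   (s4,1)→(s0,2,L)
state=s0 head=2 tape=122[2]2_2   (s0,2)→(s4,2,R)
state=s4 head=3 tape=1222[2]_2
M halts after 17 transitions.

17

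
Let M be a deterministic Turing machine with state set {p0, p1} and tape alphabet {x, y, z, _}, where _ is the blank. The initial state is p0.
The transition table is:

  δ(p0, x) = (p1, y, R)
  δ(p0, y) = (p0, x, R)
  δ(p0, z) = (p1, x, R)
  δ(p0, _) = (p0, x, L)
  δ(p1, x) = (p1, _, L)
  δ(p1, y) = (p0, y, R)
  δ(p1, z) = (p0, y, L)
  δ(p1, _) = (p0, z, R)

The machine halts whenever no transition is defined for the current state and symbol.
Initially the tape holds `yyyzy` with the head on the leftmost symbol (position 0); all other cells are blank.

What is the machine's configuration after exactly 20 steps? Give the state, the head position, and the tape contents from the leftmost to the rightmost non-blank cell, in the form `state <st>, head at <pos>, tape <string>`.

state p1, head at 8, tape xxxxxxyxx

state=p0 head=0 tape=[y]yyzy____   (p0,y)→(p0,x,R)
state=p0 head=1 tape=x[y]yzy____   (p0,y)→(p0,x,R)
state=p0 head=2 tape=xx[y]zy____   (p0,y)→(p0,x,R)
state=p0 head=3 tape=xxx[z]y____   (p0,z)→(p1,x,R)
state=p1 head=4 tape=xxxx[y]____   (p1,y)→(p0,y,R)
state=p0 head=5 tape=xxxxy[_]___   (p0,_)→(p0,x,L)
state=p0 head=4 tape=xxxx[y]x___   (p0,y)→(p0,x,R)
state=p0 head=5 tape=xxxxx[x]___   (p0,x)→(p1,y,R)
state=p1 head=6 tape=xxxxxy[_]__   (p1,_)→(p0,z,R)
state=p0 head=7 tape=xxxxxyz[_]_   (p0,_)→(p0,x,L)
state=p0 head=6 tape=xxxxxy[z]x_   (p0,z)→(p1,x,R)
state=p1 head=7 tape=xxxxxyx[x]_   (p1,x)→(p1,_,L)
state=p1 head=6 tape=xxxxxy[x]__   (p1,x)→(p1,_,L)
state=p1 head=5 tape=xxxxx[y]___   (p1,y)→(p0,y,R)
state=p0 head=6 tape=xxxxxy[_]__   (p0,_)→(p0,x,L)
state=p0 head=5 tape=xxxxx[y]x__   (p0,y)→(p0,x,R)
state=p0 head=6 tape=xxxxxx[x]__   (p0,x)→(p1,y,R)
state=p1 head=7 tape=xxxxxxy[_]_   (p1,_)→(p0,z,R)
state=p0 head=8 tape=xxxxxxyz[_]   (p0,_)→(p0,x,L)
state=p0 head=7 tape=xxxxxxy[z]x   (p0,z)→(p1,x,R)
state=p1 head=8 tape=xxxxxxyx[x]
After 20 steps: state p1, head at 8, tape xxxxxxyxx.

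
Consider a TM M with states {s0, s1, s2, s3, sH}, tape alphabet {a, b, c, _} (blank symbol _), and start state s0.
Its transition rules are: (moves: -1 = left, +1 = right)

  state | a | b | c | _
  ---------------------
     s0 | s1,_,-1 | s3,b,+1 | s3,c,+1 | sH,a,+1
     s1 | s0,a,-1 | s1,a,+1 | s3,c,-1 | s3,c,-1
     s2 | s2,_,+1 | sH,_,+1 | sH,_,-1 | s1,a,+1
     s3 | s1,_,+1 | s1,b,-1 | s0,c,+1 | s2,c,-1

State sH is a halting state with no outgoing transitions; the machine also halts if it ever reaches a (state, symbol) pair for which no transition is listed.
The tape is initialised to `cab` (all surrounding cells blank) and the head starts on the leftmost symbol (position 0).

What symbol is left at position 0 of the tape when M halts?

_

state=s0 head=0 tape=_[c]ab_   (s0,c)→(s3,c,+1)
state=s3 head=1 tape=_c[a]b_   (s3,a)→(s1,_,+1)
state=s1 head=2 tape=_c_[b]_   (s1,b)→(s1,a,+1)
state=s1 head=3 tape=_c_a[_]   (s1,_)→(s3,c,-1)
state=s3 head=2 tape=_c_[a]c   (s3,a)→(s1,_,+1)
state=s1 head=3 tape=_c__[c]   (s1,c)→(s3,c,-1)
state=s3 head=2 tape=_c_[_]c   (s3,_)→(s2,c,-1)
state=s2 head=1 tape=_c[_]cc   (s2,_)→(s1,a,+1)
state=s1 head=2 tape=_ca[c]c   (s1,c)→(s3,c,-1)
state=s3 head=1 tape=_c[a]cc   (s3,a)→(s1,_,+1)
state=s1 head=2 tape=_c_[c]c   (s1,c)→(s3,c,-1)
state=s3 head=1 tape=_c[_]cc   (s3,_)→(s2,c,-1)
state=s2 head=0 tape=_[c]ccc   (s2,c)→(sH,_,-1)
state=sH head=-1 tape=[_]_ccc
Cell 0 holds _ when M halts.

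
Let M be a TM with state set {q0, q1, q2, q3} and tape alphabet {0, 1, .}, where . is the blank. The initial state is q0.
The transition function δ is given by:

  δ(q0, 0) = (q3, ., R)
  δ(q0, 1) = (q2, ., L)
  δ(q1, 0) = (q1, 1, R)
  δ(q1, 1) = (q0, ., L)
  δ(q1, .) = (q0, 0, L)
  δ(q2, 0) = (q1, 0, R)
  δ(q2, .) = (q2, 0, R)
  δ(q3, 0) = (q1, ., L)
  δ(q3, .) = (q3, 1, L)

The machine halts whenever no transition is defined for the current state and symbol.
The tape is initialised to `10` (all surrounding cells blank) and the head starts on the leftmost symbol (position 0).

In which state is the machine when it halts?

q0 | ..[1]0.   read 1 → write ., move L, go to q2
q2 | .[.].0.   read . → write 0, move R, go to q2
q2 | .0[.]0.   read . → write 0, move R, go to q2
q2 | .00[0].   read 0 → write 0, move R, go to q1
q1 | .000[.]   read . → write 0, move L, go to q0
q0 | .00[0]0   read 0 → write ., move R, go to q3
q3 | .00.[0]   read 0 → write ., move L, go to q1
q1 | .00[.].   read . → write 0, move L, go to q0
q0 | .0[0]0.   read 0 → write ., move R, go to q3
q3 | .0.[0].   read 0 → write ., move L, go to q1
q1 | .0[.]..   read . → write 0, move L, go to q0
q0 | .[0]0..   read 0 → write ., move R, go to q3
q3 | ..[0]..   read 0 → write ., move L, go to q1
q1 | .[.]...   read . → write 0, move L, go to q0
q0 | [.]0...
No transition is defined for (q0, .); M halts in state q0.

q0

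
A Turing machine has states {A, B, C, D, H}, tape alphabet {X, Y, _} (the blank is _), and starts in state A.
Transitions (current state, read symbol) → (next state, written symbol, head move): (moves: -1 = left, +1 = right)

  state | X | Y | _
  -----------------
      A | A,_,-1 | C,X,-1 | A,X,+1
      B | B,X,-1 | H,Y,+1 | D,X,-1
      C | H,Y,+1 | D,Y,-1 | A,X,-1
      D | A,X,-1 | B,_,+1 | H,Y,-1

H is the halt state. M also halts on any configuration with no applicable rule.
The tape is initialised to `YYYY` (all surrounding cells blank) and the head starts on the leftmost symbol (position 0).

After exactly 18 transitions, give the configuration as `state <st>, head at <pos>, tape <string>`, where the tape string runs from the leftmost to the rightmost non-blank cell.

state C, head at 0, tape XXXXXXYY

state=A head=0 tape=____[Y]YYY   (A,Y)→(C,X,-1)
state=C head=-1 tape=___[_]XYYY   (C,_)→(A,X,-1)
state=A head=-2 tape=__[_]XXYYY   (A,_)→(A,X,+1)
state=A head=-1 tape=__X[X]XYYY   (A,X)→(A,_,-1)
state=A head=-2 tape=__[X]_XYYY   (A,X)→(A,_,-1)
state=A head=-3 tape=_[_]__XYYY   (A,_)→(A,X,+1)
state=A head=-2 tape=_X[_]_XYYY   (A,_)→(A,X,+1)
state=A head=-1 tape=_XX[_]XYYY   (A,_)→(A,X,+1)
state=A head=0 tape=_XXX[X]YYY   (A,X)→(A,_,-1)
state=A head=-1 tape=_XX[X]_YYY   (A,X)→(A,_,-1)
state=A head=-2 tape=_X[X]__YYY   (A,X)→(A,_,-1)
state=A head=-3 tape=_[X]___YYY   (A,X)→(A,_,-1)
state=A head=-4 tape=[_]____YYY   (A,_)→(A,X,+1)
state=A head=-3 tape=X[_]___YYY   (A,_)→(A,X,+1)
state=A head=-2 tape=XX[_]__YYY   (A,_)→(A,X,+1)
state=A head=-1 tape=XXX[_]_YYY   (A,_)→(A,X,+1)
state=A head=0 tape=XXXX[_]YYY   (A,_)→(A,X,+1)
state=A head=1 tape=XXXXX[Y]YY   (A,Y)→(C,X,-1)
state=C head=0 tape=XXXX[X]XYY
After 18 steps: state C, head at 0, tape XXXXXXYY.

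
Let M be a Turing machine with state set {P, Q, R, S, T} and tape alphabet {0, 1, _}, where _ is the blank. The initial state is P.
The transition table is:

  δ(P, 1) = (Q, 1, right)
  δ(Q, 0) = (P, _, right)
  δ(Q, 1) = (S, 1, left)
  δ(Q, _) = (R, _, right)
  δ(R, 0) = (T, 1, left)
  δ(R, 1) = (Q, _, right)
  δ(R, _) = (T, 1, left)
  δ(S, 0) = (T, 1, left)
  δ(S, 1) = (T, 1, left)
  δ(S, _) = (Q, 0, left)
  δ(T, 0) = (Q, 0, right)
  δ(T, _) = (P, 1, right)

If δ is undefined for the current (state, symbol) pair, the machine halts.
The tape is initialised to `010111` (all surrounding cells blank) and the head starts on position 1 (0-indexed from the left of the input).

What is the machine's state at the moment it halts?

T

P | 0[1]0111   read 1 → write 1, move right, go to Q
Q | 01[0]111   read 0 → write _, move right, go to P
P | 01_[1]11   read 1 → write 1, move right, go to Q
Q | 01_1[1]1   read 1 → write 1, move left, go to S
S | 01_[1]11   read 1 → write 1, move left, go to T
T | 01[_]111   read _ → write 1, move right, go to P
P | 011[1]11   read 1 → write 1, move right, go to Q
Q | 0111[1]1   read 1 → write 1, move left, go to S
S | 011[1]11   read 1 → write 1, move left, go to T
T | 01[1]111
No transition is defined for (T, 1); M halts in state T.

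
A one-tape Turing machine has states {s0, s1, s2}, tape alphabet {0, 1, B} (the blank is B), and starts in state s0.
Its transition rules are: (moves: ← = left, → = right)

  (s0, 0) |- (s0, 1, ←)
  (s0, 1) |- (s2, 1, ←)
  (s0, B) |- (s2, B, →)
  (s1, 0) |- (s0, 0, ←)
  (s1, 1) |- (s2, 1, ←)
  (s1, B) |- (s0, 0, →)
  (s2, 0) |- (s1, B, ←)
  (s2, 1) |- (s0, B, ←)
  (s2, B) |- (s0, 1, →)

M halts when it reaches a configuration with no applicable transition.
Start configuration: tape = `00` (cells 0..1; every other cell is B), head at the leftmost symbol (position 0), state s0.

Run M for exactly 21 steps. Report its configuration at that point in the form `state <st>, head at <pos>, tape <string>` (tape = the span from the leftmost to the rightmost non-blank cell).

s0 | BB[0]0   read 0 → write 1, move ←, go to s0
s0 | B[B]10   read B → write B, move →, go to s2
s2 | BB[1]0   read 1 → write B, move ←, go to s0
s0 | B[B]B0   read B → write B, move →, go to s2
s2 | BB[B]0   read B → write 1, move →, go to s0
s0 | BB1[0]   read 0 → write 1, move ←, go to s0
s0 | BB[1]1   read 1 → write 1, move ←, go to s2
s2 | B[B]11   read B → write 1, move →, go to s0
s0 | B1[1]1   read 1 → write 1, move ←, go to s2
s2 | B[1]11   read 1 → write B, move ←, go to s0
s0 | [B]B11   read B → write B, move →, go to s2
s2 | B[B]11   read B → write 1, move →, go to s0
s0 | B1[1]1   read 1 → write 1, move ←, go to s2
s2 | B[1]11   read 1 → write B, move ←, go to s0
s0 | [B]B11   read B → write B, move →, go to s2
s2 | B[B]11   read B → write 1, move →, go to s0
s0 | B1[1]1   read 1 → write 1, move ←, go to s2
s2 | B[1]11   read 1 → write B, move ←, go to s0
s0 | [B]B11   read B → write B, move →, go to s2
s2 | B[B]11   read B → write 1, move →, go to s0
s0 | B1[1]1   read 1 → write 1, move ←, go to s2
s2 | B[1]11
After 21 steps: state s2, head at -1, tape 111.

state s2, head at -1, tape 111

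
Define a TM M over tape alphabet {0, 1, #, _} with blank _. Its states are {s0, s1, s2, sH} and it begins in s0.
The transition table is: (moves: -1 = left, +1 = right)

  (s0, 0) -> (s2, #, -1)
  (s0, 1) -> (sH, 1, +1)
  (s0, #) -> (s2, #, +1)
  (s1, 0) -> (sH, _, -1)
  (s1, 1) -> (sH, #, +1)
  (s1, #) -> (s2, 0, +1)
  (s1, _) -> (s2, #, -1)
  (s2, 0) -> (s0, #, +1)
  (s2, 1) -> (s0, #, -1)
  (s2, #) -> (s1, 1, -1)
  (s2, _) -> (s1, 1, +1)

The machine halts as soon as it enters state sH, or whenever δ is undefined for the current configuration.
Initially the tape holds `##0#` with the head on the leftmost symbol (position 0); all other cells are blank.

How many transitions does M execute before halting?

s0 | _[#]#0#   read # → write #, move +1, go to s2
s2 | _#[#]0#   read # → write 1, move -1, go to s1
s1 | _[#]10#   read # → write 0, move +1, go to s2
s2 | _0[1]0#   read 1 → write #, move -1, go to s0
s0 | _[0]#0#   read 0 → write #, move -1, go to s2
s2 | [_]##0#   read _ → write 1, move +1, go to s1
s1 | 1[#]#0#   read # → write 0, move +1, go to s2
s2 | 10[#]0#   read # → write 1, move -1, go to s1
s1 | 1[0]10#   read 0 → write _, move -1, go to sH
sH | [1]_10#
M halts after 9 transitions.

9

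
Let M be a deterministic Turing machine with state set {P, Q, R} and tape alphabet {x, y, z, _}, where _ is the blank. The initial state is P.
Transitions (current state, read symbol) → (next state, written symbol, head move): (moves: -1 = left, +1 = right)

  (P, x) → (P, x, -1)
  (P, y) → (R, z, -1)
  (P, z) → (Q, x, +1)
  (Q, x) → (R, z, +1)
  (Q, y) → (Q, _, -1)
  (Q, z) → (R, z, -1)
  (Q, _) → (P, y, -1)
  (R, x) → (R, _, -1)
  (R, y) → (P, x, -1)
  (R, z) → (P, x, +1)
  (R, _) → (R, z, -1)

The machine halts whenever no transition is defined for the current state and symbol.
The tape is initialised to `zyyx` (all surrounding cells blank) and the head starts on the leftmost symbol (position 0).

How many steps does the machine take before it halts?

state=P head=0 tape=_[z]yyx__   (P,z)→(Q,x,+1)
state=Q head=1 tape=_x[y]yx__   (Q,y)→(Q,_,-1)
state=Q head=0 tape=_[x]_yx__   (Q,x)→(R,z,+1)
state=R head=1 tape=_z[_]yx__   (R,_)→(R,z,-1)
state=R head=0 tape=_[z]zyx__   (R,z)→(P,x,+1)
state=P head=1 tape=_x[z]yx__   (P,z)→(Q,x,+1)
state=Q head=2 tape=_xx[y]x__   (Q,y)→(Q,_,-1)
state=Q head=1 tape=_x[x]_x__   (Q,x)→(R,z,+1)
state=R head=2 tape=_xz[_]x__   (R,_)→(R,z,-1)
state=R head=1 tape=_x[z]zx__   (R,z)→(P,x,+1)
state=P head=2 tape=_xx[z]x__   (P,z)→(Q,x,+1)
state=Q head=3 tape=_xxx[x]__   (Q,x)→(R,z,+1)
state=R head=4 tape=_xxxz[_]_   (R,_)→(R,z,-1)
state=R head=3 tape=_xxx[z]z_   (R,z)→(P,x,+1)
state=P head=4 tape=_xxxx[z]_   (P,z)→(Q,x,+1)
state=Q head=5 tape=_xxxxx[_]   (Q,_)→(P,y,-1)
state=P head=4 tape=_xxxx[x]y   (P,x)→(P,x,-1)
state=P head=3 tape=_xxx[x]xy   (P,x)→(P,x,-1)
state=P head=2 tape=_xx[x]xxy   (P,x)→(P,x,-1)
state=P head=1 tape=_x[x]xxxy   (P,x)→(P,x,-1)
state=P head=0 tape=_[x]xxxxy   (P,x)→(P,x,-1)
state=P head=-1 tape=[_]xxxxxy
M halts after 21 transitions.

21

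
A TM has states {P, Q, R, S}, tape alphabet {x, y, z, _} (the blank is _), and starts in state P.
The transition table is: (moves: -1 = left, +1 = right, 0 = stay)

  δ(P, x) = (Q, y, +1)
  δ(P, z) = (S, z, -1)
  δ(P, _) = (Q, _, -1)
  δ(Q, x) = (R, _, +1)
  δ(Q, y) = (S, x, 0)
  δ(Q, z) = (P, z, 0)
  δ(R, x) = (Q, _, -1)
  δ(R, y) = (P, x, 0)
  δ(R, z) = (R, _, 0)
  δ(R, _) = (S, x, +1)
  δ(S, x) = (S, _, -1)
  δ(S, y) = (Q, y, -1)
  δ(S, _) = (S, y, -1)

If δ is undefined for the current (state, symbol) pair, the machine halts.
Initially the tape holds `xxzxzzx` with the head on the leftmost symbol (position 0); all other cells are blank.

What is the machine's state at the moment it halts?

state=P head=0 tape=_[x]xzxzzx   (P,x)→(Q,y,+1)
state=Q head=1 tape=_y[x]zxzzx   (Q,x)→(R,_,+1)
state=R head=2 tape=_y_[z]xzzx   (R,z)→(R,_,0)
state=R head=2 tape=_y_[_]xzzx   (R,_)→(S,x,+1)
state=S head=3 tape=_y_x[x]zzx   (S,x)→(S,_,-1)
state=S head=2 tape=_y_[x]_zzx   (S,x)→(S,_,-1)
state=S head=1 tape=_y[_]__zzx   (S,_)→(S,y,-1)
state=S head=0 tape=_[y]y__zzx   (S,y)→(Q,y,-1)
state=Q head=-1 tape=[_]yy__zzx
No transition is defined for (Q, _); M halts in state Q.

Q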